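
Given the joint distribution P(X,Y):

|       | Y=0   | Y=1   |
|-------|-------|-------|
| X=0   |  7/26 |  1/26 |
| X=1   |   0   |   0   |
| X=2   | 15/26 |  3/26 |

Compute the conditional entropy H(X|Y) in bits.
0.8884 bits

H(X|Y) = H(X,Y) - H(Y)

H(X,Y) = -Σ_{x,y} P(x,y) log₂ P(x,y). Per-cell terms -P(x,y)·log₂P(x,y):
  X=0: 0.5097, 0.1808
  X=1: 0.0000, 0.0000
  X=2: 0.4578, 0.3595
  (cells with P = 0 contribute 0)
Sum of the 6 terms: H(X,Y) = 1.5078 bits

Marginal of Y (column sums):
  P(Y=0) = 7/26 + 0 + 15/26 = 11/13
  P(Y=1) = 1/26 + 0 + 3/26 = 2/13
H(Y) = -[(11/13)·log₂(11/13) + (2/13)·log₂(2/13)]
  = 0.2039 + 0.4155 = 0.6194 bits

H(X|Y) = H(X,Y) - H(Y) = 1.5078 - 0.6194 = 0.8884 bits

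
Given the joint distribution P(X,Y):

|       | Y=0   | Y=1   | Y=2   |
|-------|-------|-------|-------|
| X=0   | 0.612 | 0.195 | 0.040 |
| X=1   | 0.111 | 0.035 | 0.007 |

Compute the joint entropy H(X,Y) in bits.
1.6506 bits

H(X,Y) = -Σ_{x,y} P(x,y) log₂ P(x,y). Per-cell terms -P(x,y)·log₂P(x,y):
  X=0: 0.4335, 0.4599, 0.1858
  X=1: 0.3520, 0.1693, 0.0501
Sum of the 6 terms: H(X,Y) = 1.6506 bits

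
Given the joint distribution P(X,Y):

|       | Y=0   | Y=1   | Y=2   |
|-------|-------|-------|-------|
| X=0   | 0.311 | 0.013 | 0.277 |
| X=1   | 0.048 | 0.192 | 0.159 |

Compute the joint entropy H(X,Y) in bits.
2.2077 bits

H(X,Y) = -Σ_{x,y} P(x,y) log₂ P(x,y). Per-cell terms -P(x,y)·log₂P(x,y):
  X=0: 0.52404, 0.08145, 0.51302
  X=1: 0.21028, 0.45712, 0.42181
Sum of the 6 terms: H(X,Y) = 2.2077 bits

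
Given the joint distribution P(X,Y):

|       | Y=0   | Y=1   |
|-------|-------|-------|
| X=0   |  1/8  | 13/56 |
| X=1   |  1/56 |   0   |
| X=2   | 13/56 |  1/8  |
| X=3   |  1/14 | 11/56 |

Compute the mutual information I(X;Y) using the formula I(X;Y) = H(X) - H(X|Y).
0.1004 bits

I(X;Y) = H(X) - H(X|Y)

Marginal of X (row sums):
  P(X=0) = 1/8 + 13/56 = 5/14
  P(X=1) = 1/56 + 0 = 1/56
  P(X=2) = 13/56 + 1/8 = 5/14
  P(X=3) = 1/14 + 11/56 = 15/56
H(X) = -[(5/14)·log₂(5/14) + (1/56)·log₂(1/56) + (5/14)·log₂(5/14) + (15/56)·log₂(15/56)]
  = 0.5305 + 0.1037 + 0.5305 + 0.5091 = 1.6738 bits

Marginal of Y (column sums):
  P(Y=0) = 1/8 + 1/56 + 13/56 + 1/14 = 25/56
  P(Y=1) = 13/56 + 0 + 1/8 + 11/56 = 31/56
H(X|Y) = Σ_y P(y)·H(X|Y=y):
  Y=0: P(Y=0) = 25/56, P(X|Y=0) = (7/25, 1/25, 13/25, 4/25) → H(X|Y=0) = 1.6136
  Y=1: P(Y=1) = 31/56, P(X|Y=1) = (13/31, 0, 7/31, 11/31) → H(X|Y=1) = 1.5409
H(X|Y) = (25/56)·1.6136 + (31/56)·1.5409 = 1.5734 bits

I(X;Y) = H(X) - H(X|Y) = 1.6738 - 1.5734 = 0.1004 bits

Cross-check via I(X;Y) = H(X) + H(Y) - H(X,Y): computing H(Y) from the column sums and H(X,Y) from the 8 cells in the same way gives H(Y) = 0.9917 bits and H(X,Y) = 2.5651 bits, so
I(X;Y) = 1.6738 + 0.9917 - 2.5651 = 0.1004 bits ✓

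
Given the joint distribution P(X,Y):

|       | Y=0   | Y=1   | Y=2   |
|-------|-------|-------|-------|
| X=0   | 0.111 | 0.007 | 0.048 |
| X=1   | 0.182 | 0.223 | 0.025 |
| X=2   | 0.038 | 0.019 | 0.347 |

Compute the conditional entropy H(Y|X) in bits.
1.0115 bits

H(Y|X) = H(X,Y) - H(X)

H(X,Y) = -Σ_{x,y} P(x,y) log₂ P(x,y). Per-cell terms -P(x,y)·log₂P(x,y):
  X=0: 0.35202, 0.05011, 0.21028
  X=1: 0.44735, 0.48277, 0.13305
  X=2: 0.17928, 0.10864, 0.52987
Sum of the 9 terms: H(X,Y) = 2.4934 bits

Marginal of X (row sums):
  P(X=0) = 0.111 + 0.007 + 0.048 = 0.166
  P(X=1) = 0.182 + 0.223 + 0.025 = 0.430
  P(X=2) = 0.038 + 0.019 + 0.347 = 0.404
H(X) = -[0.166·log₂(0.166) + 0.430·log₂(0.430) + 0.404·log₂(0.404)]
  = 0.43006 + 0.52356 + 0.52826 = 1.4819 bits

H(Y|X) = H(X,Y) - H(X) = 2.4934 - 1.4819 = 1.0115 bits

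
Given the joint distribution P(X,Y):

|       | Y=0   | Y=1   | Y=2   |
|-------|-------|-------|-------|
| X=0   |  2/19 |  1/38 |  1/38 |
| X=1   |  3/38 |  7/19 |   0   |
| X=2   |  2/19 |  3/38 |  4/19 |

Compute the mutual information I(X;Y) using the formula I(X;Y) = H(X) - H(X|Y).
0.4472 bits

I(X;Y) = H(X) - H(X|Y)

Marginal of X (row sums):
  P(X=0) = 2/19 + 1/38 + 1/38 = 3/19
  P(X=1) = 3/38 + 7/19 + 0 = 17/38
  P(X=2) = 2/19 + 3/38 + 4/19 = 15/38
H(X) = -[(3/19)·log₂(3/19) + (17/38)·log₂(17/38) + (15/38)·log₂(15/38)]
  = 0.42047 + 0.51916 + 0.52936 = 1.4690 bits

Marginal of Y (column sums):
  P(Y=0) = 2/19 + 3/38 + 2/19 = 11/38
  P(Y=1) = 1/38 + 7/19 + 3/38 = 9/19
  P(Y=2) = 1/38 + 0 + 4/19 = 9/38
H(X|Y) = Σ_y P(y)·H(X|Y=y):
  Y=0: P(Y=0) = 11/38, P(X|Y=0) = (4/11, 3/11, 4/11) → H(X|Y=0) = 1.57262
  Y=1: P(Y=1) = 9/19, P(X|Y=1) = (1/18, 7/9, 1/6) → H(X|Y=1) = 0.94449
  Y=2: P(Y=2) = 9/38, P(X|Y=2) = (1/9, 0, 8/9) → H(X|Y=2) = 0.50326
H(X|Y) = (11/38)·1.57262 + (9/19)·0.94449 + (9/38)·0.50326 = 1.0218 bits

I(X;Y) = H(X) - H(X|Y) = 1.4690 - 1.0218 = 0.4472 bits

Cross-check via I(X;Y) = H(X) + H(Y) - H(X,Y): computing H(Y) from the column sums and H(X,Y) from the 9 cells in the same way gives H(Y) = 1.5205 bits and H(X,Y) = 2.5423 bits, so
I(X;Y) = 1.4690 + 1.5205 - 2.5423 = 0.4472 bits ✓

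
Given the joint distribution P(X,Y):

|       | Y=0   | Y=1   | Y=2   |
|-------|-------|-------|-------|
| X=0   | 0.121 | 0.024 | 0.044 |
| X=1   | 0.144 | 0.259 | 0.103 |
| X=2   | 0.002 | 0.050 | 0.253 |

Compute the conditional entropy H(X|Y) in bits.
1.1112 bits

H(X|Y) = H(X,Y) - H(Y)

H(X,Y) = -Σ_{x,y} P(x,y) log₂ P(x,y). Per-cell terms -P(x,y)·log₂P(x,y):
  X=0: 0.36868, 0.12914, 0.19828
  X=1: 0.40260, 0.50478, 0.33777
  X=2: 0.01793, 0.21610, 0.50165
Sum of the 9 terms: H(X,Y) = 2.6769 bits

Marginal of Y (column sums):
  P(Y=0) = 0.121 + 0.144 + 0.002 = 0.267
  P(Y=1) = 0.024 + 0.259 + 0.050 = 0.333
  P(Y=2) = 0.044 + 0.103 + 0.253 = 0.400
H(Y) = -[0.267·log₂(0.267) + 0.333·log₂(0.333) + 0.400·log₂(0.400)]
  = 0.50866 + 0.52827 + 0.52877 = 1.5657 bits

H(X|Y) = H(X,Y) - H(Y) = 2.6769 - 1.5657 = 1.1112 bits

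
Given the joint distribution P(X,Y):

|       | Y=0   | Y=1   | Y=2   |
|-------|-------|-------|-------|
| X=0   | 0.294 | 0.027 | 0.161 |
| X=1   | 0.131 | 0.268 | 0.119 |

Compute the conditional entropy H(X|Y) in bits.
0.7844 bits

H(X|Y) = H(X,Y) - H(Y)

H(X,Y) = -Σ_{x,y} P(x,y) log₂ P(x,y). Per-cell terms -P(x,y)·log₂P(x,y):
  X=0: 0.51924, 0.14069, 0.42421
  X=1: 0.38414, 0.50912, 0.36545
Sum of the 6 terms: H(X,Y) = 2.34285 bits

Marginal of Y (column sums):
  P(Y=0) = 0.294 + 0.131 = 0.425
  P(Y=1) = 0.027 + 0.268 = 0.295
  P(Y=2) = 0.161 + 0.119 = 0.280
H(Y) = -[0.425·log₂(0.425) + 0.295·log₂(0.295) + 0.280·log₂(0.280)]
  = 0.52465 + 0.51956 + 0.51422 = 1.55843 bits

H(X|Y) = H(X,Y) - H(Y) = 2.34285 - 1.55843 = 0.7844 bits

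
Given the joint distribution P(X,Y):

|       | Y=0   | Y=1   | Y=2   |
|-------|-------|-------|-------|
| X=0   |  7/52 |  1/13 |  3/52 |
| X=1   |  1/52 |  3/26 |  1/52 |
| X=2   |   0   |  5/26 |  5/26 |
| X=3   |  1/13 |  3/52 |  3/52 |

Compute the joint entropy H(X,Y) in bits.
3.1646 bits

H(X,Y) = -Σ_{x,y} P(x,y) log₂ P(x,y). Per-cell terms -P(x,y)·log₂P(x,y):
  X=0: 0.38945, 0.28465, 0.23743
  X=1: 0.10962, 0.35948, 0.10962
  X=2: 0.00000, 0.45741, 0.45741
  X=3: 0.28465, 0.23743, 0.23743
  (cells with P = 0 contribute 0)
Sum of the 12 terms: H(X,Y) = 3.1646 bits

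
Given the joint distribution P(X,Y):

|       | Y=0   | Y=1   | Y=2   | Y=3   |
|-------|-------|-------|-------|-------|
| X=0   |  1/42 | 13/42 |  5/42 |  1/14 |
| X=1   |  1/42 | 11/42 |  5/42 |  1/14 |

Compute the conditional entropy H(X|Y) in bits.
0.9971 bits

H(X|Y) = H(X,Y) - H(Y)

H(X,Y) = -Σ_{x,y} P(x,y) log₂ P(x,y). Per-cell terms -P(x,y)·log₂P(x,y):
  X=0: 0.12839, 0.52368, 0.36552, 0.27195
  X=1: 0.12839, 0.50623, 0.36552, 0.27195
Sum of the 8 terms: H(X,Y) = 2.5616 bits

Marginal of Y (column sums):
  P(Y=0) = 1/42 + 1/42 = 1/21
  P(Y=1) = 13/42 + 11/42 = 4/7
  P(Y=2) = 5/42 + 5/42 = 5/21
  P(Y=3) = 1/14 + 1/14 = 1/7
H(Y) = -[(1/21)·log₂(1/21) + (4/7)·log₂(4/7) + (5/21)·log₂(5/21) + (1/7)·log₂(1/7)]
  = 0.20916 + 0.46135 + 0.49295 + 0.40105 = 1.5645 bits

H(X|Y) = H(X,Y) - H(Y) = 2.5616 - 1.5645 = 0.9971 bits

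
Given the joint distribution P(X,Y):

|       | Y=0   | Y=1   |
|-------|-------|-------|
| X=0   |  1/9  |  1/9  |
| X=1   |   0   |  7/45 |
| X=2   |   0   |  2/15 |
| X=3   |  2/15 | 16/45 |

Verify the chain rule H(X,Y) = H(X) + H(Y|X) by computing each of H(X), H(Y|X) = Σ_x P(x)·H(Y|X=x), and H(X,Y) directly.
H(X) = 1.7921 bits, H(Y|X) = 0.6355 bits, H(X,Y) = 2.4276 bits

Marginal of X (row sums):
  P(X=0) = 1/9 + 1/9 = 2/9
  P(X=1) = 0 + 7/45 = 7/45
  P(X=2) = 0 + 2/15 = 2/15
  P(X=3) = 2/15 + 16/45 = 22/45
H(X) = -[(2/9)·log₂(2/9) + (7/45)·log₂(7/45) + (2/15)·log₂(2/15) + (22/45)·log₂(22/45)]
  = 0.4822 + 0.4176 + 0.3876 + 0.5047 = 1.7921 bits

H(Y|X) = Σ_x P(x)·H(Y|X=x):
  X=0: P(X=0) = 2/9, P(Y|X=0) = (1/2, 1/2) → H(Y|X=0) = 1.0000
  X=1: P(X=1) = 7/45, P(Y|X=1) = (0, 1) → H(Y|X=1) = 0.0000
  X=2: P(X=2) = 2/15, P(Y|X=2) = (0, 1) → H(Y|X=2) = 0.0000
  X=3: P(X=3) = 22/45, P(Y|X=3) = (3/11, 8/11) → H(Y|X=3) = 0.8454
H(Y|X) = (2/9)·1.0000 + (7/45)·0.0000 + (2/15)·0.0000 + (22/45)·0.8454 = 0.6355 bits

H(X,Y) = -Σ_{x,y} P(x,y) log₂ P(x,y). Per-cell terms -P(x,y)·log₂P(x,y):
  X=0: 0.3522, 0.3522
  X=1: 0.0000, 0.4176
  X=2: 0.0000, 0.3876
  X=3: 0.3876, 0.5304
  (cells with P = 0 contribute 0)
Sum of the 8 terms: H(X,Y) = 2.4276 bits

Chain rule check:
  H(X) + H(Y|X) = 1.7921 + 0.6355 = 2.4276 bits
  H(X,Y) = 2.4276 bits
✓ Chain rule verified.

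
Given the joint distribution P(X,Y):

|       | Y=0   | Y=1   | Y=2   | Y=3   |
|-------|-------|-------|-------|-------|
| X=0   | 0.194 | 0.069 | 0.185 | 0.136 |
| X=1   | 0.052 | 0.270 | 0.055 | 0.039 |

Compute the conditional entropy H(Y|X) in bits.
1.7319 bits

H(Y|X) = H(X,Y) - H(X)

H(X,Y) = -Σ_{x,y} P(x,y) log₂ P(x,y). Per-cell terms -P(x,y)·log₂P(x,y):
  X=0: 0.45898, 0.26615, 0.45036, 0.39145
  X=1: 0.22180, 0.51002, 0.23014, 0.18253
Sum of the 8 terms: H(X,Y) = 2.7114 bits

Marginal of X (row sums):
  P(X=0) = 0.194 + 0.069 + 0.185 + 0.136 = 0.584
  P(X=1) = 0.052 + 0.270 + 0.055 + 0.039 = 0.416
H(X) = -[0.584·log₂(0.584) + 0.416·log₂(0.416)]
  = 0.45316 + 0.52638 = 0.9795 bits

H(Y|X) = H(X,Y) - H(X) = 2.7114 - 0.9795 = 1.7319 bits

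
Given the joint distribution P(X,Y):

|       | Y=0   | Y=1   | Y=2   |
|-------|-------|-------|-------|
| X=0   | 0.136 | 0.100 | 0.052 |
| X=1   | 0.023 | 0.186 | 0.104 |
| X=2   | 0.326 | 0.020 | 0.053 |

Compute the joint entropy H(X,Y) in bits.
2.7262 bits

H(X,Y) = -Σ_{x,y} P(x,y) log₂ P(x,y). Per-cell terms -P(x,y)·log₂P(x,y):
  X=0: 0.39145, 0.33219, 0.22180
  X=1: 0.12517, 0.45135, 0.33960
  X=2: 0.52716, 0.11288, 0.22461
Sum of the 9 terms: H(X,Y) = 2.7262 bits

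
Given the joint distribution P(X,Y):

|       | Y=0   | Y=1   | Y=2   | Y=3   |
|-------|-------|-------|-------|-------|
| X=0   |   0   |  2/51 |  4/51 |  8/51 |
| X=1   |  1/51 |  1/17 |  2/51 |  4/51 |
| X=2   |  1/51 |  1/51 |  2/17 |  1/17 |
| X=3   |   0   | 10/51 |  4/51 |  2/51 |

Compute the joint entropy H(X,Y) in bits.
3.4717 bits

H(X,Y) = -Σ_{x,y} P(x,y) log₂ P(x,y). Per-cell terms -P(x,y)·log₂P(x,y):
  X=0: 0.000000, 0.183232, 0.288033, 0.419204
  X=1: 0.111224, 0.240439, 0.183232, 0.288033
  X=2: 0.111224, 0.111224, 0.363231, 0.240439
  X=3: 0.000000, 0.460882, 0.288033, 0.183232
  (cells with P = 0 contribute 0)
Sum of the 16 terms: H(X,Y) = 3.4717 bits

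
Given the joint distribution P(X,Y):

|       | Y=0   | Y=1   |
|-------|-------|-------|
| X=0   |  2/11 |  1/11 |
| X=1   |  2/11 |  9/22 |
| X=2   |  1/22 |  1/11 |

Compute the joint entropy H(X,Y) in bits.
2.2536 bits

H(X,Y) = -Σ_{x,y} P(x,y) log₂ P(x,y). Per-cell terms -P(x,y)·log₂P(x,y):
  X=0: 0.4472, 0.3145
  X=1: 0.4472, 0.5275
  X=2: 0.2027, 0.3145
Sum of the 6 terms: H(X,Y) = 2.2536 bits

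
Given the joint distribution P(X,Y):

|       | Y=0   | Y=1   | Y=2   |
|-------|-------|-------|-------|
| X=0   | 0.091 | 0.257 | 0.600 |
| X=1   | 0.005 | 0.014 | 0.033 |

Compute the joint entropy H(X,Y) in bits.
1.5475 bits

H(X,Y) = -Σ_{x,y} P(x,y) log₂ P(x,y). Per-cell terms -P(x,y)·log₂P(x,y):
  X=0: 0.3147, 0.5038, 0.4422
  X=1: 0.0382, 0.0862, 0.1624
Sum of the 6 terms: H(X,Y) = 1.5475 bits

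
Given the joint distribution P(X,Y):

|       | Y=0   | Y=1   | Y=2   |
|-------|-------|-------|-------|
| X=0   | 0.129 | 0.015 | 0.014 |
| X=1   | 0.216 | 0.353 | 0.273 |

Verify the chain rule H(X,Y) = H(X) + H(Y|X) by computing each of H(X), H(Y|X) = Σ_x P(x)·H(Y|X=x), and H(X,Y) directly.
H(X) = 0.6295 bits, H(Y|X) = 1.4479 bits, H(X,Y) = 2.0774 bits

Marginal of X (row sums):
  P(X=0) = 0.129 + 0.015 + 0.014 = 0.158
  P(X=1) = 0.216 + 0.353 + 0.273 = 0.842
H(X) = -[0.158·log₂(0.158) + 0.842·log₂(0.842)]
  = 0.42060 + 0.20891 = 0.6295 bits

H(Y|X) = Σ_x P(x)·H(Y|X=x):
  X=0: P(X=0) = 0.158, P(Y|X=0) = (129/158, 15/158, 7/79) → H(Y|X=0) = 0.87116
  X=1: P(X=1) = 0.842, P(Y|X=1) = (108/421, 353/842, 273/842) → H(Y|X=1) = 1.55615
H(Y|X) = 0.158·0.87116 + 0.842·1.55615 = 1.4479 bits

H(X,Y) = -Σ_{x,y} P(x,y) log₂ P(x,y). Per-cell terms -P(x,y)·log₂P(x,y):
  X=0: 0.38114, 0.09088, 0.08622
  X=1: 0.47755, 0.53030, 0.51134
Sum of the 6 terms: H(X,Y) = 2.0774 bits

Chain rule check:
  H(X) + H(Y|X) = 0.6295 + 1.4479 = 2.0774 bits
  H(X,Y) = 2.0774 bits
✓ Chain rule verified.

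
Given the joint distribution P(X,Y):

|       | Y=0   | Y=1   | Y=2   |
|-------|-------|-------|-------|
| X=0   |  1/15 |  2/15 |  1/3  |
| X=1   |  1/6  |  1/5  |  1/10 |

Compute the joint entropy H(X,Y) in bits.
2.4038 bits

H(X,Y) = -Σ_{x,y} P(x,y) log₂ P(x,y). Per-cell terms -P(x,y)·log₂P(x,y):
  X=0: 0.2605, 0.3876, 0.5283
  X=1: 0.4308, 0.4644, 0.3322
Sum of the 6 terms: H(X,Y) = 2.4038 bits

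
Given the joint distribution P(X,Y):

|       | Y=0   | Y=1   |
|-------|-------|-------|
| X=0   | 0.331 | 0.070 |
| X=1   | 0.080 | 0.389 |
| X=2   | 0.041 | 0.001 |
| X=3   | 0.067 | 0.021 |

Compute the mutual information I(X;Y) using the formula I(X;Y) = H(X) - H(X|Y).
0.3454 bits

I(X;Y) = H(X) - H(X|Y)

Marginal of X (row sums):
  P(X=0) = 0.331 + 0.070 = 0.401
  P(X=1) = 0.080 + 0.389 = 0.469
  P(X=2) = 0.041 + 0.001 = 0.042
  P(X=3) = 0.067 + 0.021 = 0.088
H(X) = -[0.401·log₂(0.401) + 0.469·log₂(0.469) + 0.042·log₂(0.042) + 0.088·log₂(0.088)]
  = 0.528649 + 0.512308 + 0.192086 + 0.308559 = 1.54160 bits

Marginal of Y (column sums):
  P(Y=0) = 0.331 + 0.080 + 0.041 + 0.067 = 0.519
  P(Y=1) = 0.070 + 0.389 + 0.001 + 0.021 = 0.481
H(X|Y) = Σ_y P(y)·H(X|Y=y):
  Y=0: P(Y=0) = 0.519, P(X|Y=0) = (331/519, 80/519, 41/519, 67/519) → H(X|Y=0) = 1.500247
  Y=1: P(Y=1) = 0.481, P(X|Y=1) = (70/481, 389/481, 1/481, 21/481) → H(X|Y=1) = 0.868107
H(X|Y) = 0.519·1.500247 + 0.481·0.868107 = 1.19619 bits

I(X;Y) = H(X) - H(X|Y) = 1.54160 - 1.19619 = 0.3454 bits

Cross-check via I(X;Y) = H(X) + H(Y) - H(X,Y): computing H(Y) from the column sums and H(X,Y) from the 8 cells in the same way gives H(Y) = 0.99896 bits and H(X,Y) = 2.19515 bits, so
I(X;Y) = 1.54160 + 0.99896 - 2.19515 = 0.3454 bits ✓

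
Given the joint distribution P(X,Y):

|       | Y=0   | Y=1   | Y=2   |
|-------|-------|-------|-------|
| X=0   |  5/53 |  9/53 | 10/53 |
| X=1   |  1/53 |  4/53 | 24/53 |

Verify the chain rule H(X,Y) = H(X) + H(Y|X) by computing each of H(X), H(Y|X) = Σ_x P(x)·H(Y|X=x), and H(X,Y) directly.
H(X) = 0.9936 bits, H(Y|X) = 1.1231 bits, H(X,Y) = 2.1166 bits

Marginal of X (row sums):
  P(X=0) = 5/53 + 9/53 + 10/53 = 24/53
  P(X=1) = 1/53 + 4/53 + 24/53 = 29/53
H(X) = -[(24/53)·log₂(24/53) + (29/53)·log₂(29/53)]
  = 0.5175659 + 0.4760046 = 0.9936 bits

H(Y|X) = Σ_x P(x)·H(Y|X=x):
  X=0: P(X=0) = 24/53, P(Y|X=0) = (5/24, 3/8, 5/12) → H(Y|X=0) = 1.5283689
  X=1: P(X=1) = 29/53, P(Y|X=1) = (1/29, 4/29, 24/29) → H(Y|X=1) = 0.7876672
H(Y|X) = (24/53)·1.5283689 + (29/53)·0.7876672 = 1.1231 bits

H(X,Y) = -Σ_{x,y} P(x,y) log₂ P(x,y). Per-cell terms -P(x,y)·log₂P(x,y):
  X=0: 0.3213200, 0.4343766, 0.4539608
  X=1: 0.1080740, 0.2813525, 0.5175659
Sum of the 6 terms: H(X,Y) = 2.1166 bits

Chain rule check:
  H(X) + H(Y|X) = 0.9936 + 1.1231 = 2.1167 bits
  H(X,Y) = 2.1166 bits
✓ Chain rule verified (Δ = 0.0001 is 4-dp rounding noise: each of the three values was rounded independently).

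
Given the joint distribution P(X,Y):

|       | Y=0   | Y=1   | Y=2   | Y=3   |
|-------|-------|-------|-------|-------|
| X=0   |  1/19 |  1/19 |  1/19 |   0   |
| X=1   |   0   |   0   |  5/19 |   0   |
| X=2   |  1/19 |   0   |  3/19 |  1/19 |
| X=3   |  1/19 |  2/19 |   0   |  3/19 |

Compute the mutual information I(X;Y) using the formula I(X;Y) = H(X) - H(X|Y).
0.7530 bits

I(X;Y) = H(X) - H(X|Y)

Marginal of X (row sums):
  P(X=0) = 1/19 + 1/19 + 1/19 + 0 = 3/19
  P(X=1) = 0 + 0 + 5/19 + 0 = 5/19
  P(X=2) = 1/19 + 0 + 3/19 + 1/19 = 5/19
  P(X=3) = 1/19 + 2/19 + 0 + 3/19 = 6/19
H(X) = -[(3/19)·log₂(3/19) + (5/19)·log₂(5/19) + (5/19)·log₂(5/19) + (6/19)·log₂(6/19)]
  = 0.42047 + 0.50684 + 0.50684 + 0.52515 = 1.9593 bits

Marginal of Y (column sums):
  P(Y=0) = 1/19 + 0 + 1/19 + 1/19 = 3/19
  P(Y=1) = 1/19 + 0 + 0 + 2/19 = 3/19
  P(Y=2) = 1/19 + 5/19 + 3/19 + 0 = 9/19
  P(Y=3) = 0 + 0 + 1/19 + 3/19 = 4/19
H(X|Y) = Σ_y P(y)·H(X|Y=y):
  Y=0: P(Y=0) = 3/19, P(X|Y=0) = (1/3, 0, 1/3, 1/3) → H(X|Y=0) = 1.58496
  Y=1: P(Y=1) = 3/19, P(X|Y=1) = (1/3, 0, 0, 2/3) → H(X|Y=1) = 0.91830
  Y=2: P(Y=2) = 9/19, P(X|Y=2) = (1/9, 5/9, 1/3, 0) → H(X|Y=2) = 1.35164
  Y=3: P(Y=3) = 4/19, P(X|Y=3) = (0, 0, 1/4, 3/4) → H(X|Y=3) = 0.81128
H(X|Y) = (3/19)·1.58496 + (3/19)·0.91830 + (9/19)·1.35164 + (4/19)·0.81128 = 1.2063 bits

I(X;Y) = H(X) - H(X|Y) = 1.9593 - 1.2063 = 0.7530 bits

Cross-check via I(X;Y) = H(X) + H(Y) - H(X,Y): computing H(Y) from the column sums and H(X,Y) from the 16 cells in the same way gives H(Y) = 1.8248 bits and H(X,Y) = 3.0311 bits, so
I(X;Y) = 1.9593 + 1.8248 - 3.0311 = 0.7530 bits ✓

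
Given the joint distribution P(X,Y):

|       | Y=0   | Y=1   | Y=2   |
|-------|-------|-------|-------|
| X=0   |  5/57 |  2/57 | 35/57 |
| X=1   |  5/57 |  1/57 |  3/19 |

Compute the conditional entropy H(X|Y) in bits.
0.7880 bits

H(X|Y) = H(X,Y) - H(Y)

H(X,Y) = -Σ_{x,y} P(x,y) log₂ P(x,y). Per-cell terms -P(x,y)·log₂P(x,y):
  X=0: 0.3080, 0.1696, 0.4320
  X=1: 0.3080, 0.1023, 0.4205
Sum of the 6 terms: H(X,Y) = 1.7404 bits

Marginal of Y (column sums):
  P(Y=0) = 5/57 + 5/57 = 10/57
  P(Y=1) = 2/57 + 1/57 = 1/19
  P(Y=2) = 35/57 + 3/19 = 44/57
H(Y) = -[(10/57)·log₂(10/57) + (1/19)·log₂(1/19) + (44/57)·log₂(44/57)]
  = 0.4405 + 0.2236 + 0.2883 = 0.9524 bits

H(X|Y) = H(X,Y) - H(Y) = 1.7404 - 0.9524 = 0.7880 bits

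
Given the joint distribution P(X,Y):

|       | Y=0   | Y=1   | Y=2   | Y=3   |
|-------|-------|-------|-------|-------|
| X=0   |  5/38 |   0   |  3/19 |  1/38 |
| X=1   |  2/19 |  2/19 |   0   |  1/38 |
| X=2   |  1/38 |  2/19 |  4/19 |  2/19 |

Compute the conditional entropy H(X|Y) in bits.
1.1293 bits

H(X|Y) = H(X,Y) - H(Y)

H(X,Y) = -Σ_{x,y} P(x,y) log₂ P(x,y). Per-cell terms -P(x,y)·log₂P(x,y):
  X=0: 0.38500, 0.00000, 0.42047, 0.13810
  X=1: 0.34189, 0.34189, 0.00000, 0.13810
  X=2: 0.13810, 0.34189, 0.47325, 0.34189
  (cells with P = 0 contribute 0)
Sum of the 12 terms: H(X,Y) = 3.0606 bits

Marginal of Y (column sums):
  P(Y=0) = 5/38 + 2/19 + 1/38 = 5/19
  P(Y=1) = 0 + 2/19 + 2/19 = 4/19
  P(Y=2) = 3/19 + 0 + 4/19 = 7/19
  P(Y=3) = 1/38 + 1/38 + 2/19 = 3/19
H(Y) = -[(5/19)·log₂(5/19) + (4/19)·log₂(4/19) + (7/19)·log₂(7/19) + (3/19)·log₂(3/19)]
  = 0.50684 + 0.47325 + 0.53074 + 0.42047 = 1.9313 bits

H(X|Y) = H(X,Y) - H(Y) = 3.0606 - 1.9313 = 1.1293 bits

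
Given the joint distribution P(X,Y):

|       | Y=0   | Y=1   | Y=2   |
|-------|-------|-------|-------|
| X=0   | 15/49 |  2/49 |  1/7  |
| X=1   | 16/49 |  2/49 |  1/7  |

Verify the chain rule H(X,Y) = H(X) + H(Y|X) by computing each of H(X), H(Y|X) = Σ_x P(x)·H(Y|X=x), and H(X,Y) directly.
H(X) = 0.9997 bits, H(Y|X) = 1.2292 bits, H(X,Y) = 2.2289 bits

Marginal of X (row sums):
  P(X=0) = 15/49 + 2/49 + 1/7 = 24/49
  P(X=1) = 16/49 + 2/49 + 1/7 = 25/49
H(X) = -[(24/49)·log₂(24/49) + (25/49)·log₂(25/49)]
  = 0.50437 + 0.49533 = 0.9997 bits

H(Y|X) = Σ_x P(x)·H(Y|X=x):
  X=0: P(X=0) = 24/49, P(Y|X=0) = (5/8, 1/12, 7/24) → H(Y|X=0) = 1.24101
  X=1: P(X=1) = 25/49, P(Y|X=1) = (16/25, 2/25, 7/25) → H(Y|X=1) = 1.21780
H(Y|X) = (24/49)·1.24101 + (25/49)·1.21780 = 1.2292 bits

H(X,Y) = -Σ_{x,y} P(x,y) log₂ P(x,y). Per-cell terms -P(x,y)·log₂P(x,y):
  X=0: 0.52280, 0.18836, 0.40105
  X=1: 0.52725, 0.18836, 0.40105
Sum of the 6 terms: H(X,Y) = 2.2289 bits

Chain rule check:
  H(X) + H(Y|X) = 0.9997 + 1.2292 = 2.2289 bits
  H(X,Y) = 2.2289 bits
✓ Chain rule verified.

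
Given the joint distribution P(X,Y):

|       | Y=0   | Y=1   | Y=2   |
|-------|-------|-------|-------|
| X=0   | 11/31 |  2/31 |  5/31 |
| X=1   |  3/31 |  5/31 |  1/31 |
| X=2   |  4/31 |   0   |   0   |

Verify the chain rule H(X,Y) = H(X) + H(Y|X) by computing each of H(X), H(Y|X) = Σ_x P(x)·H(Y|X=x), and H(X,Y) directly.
H(X) = 1.3546 bits, H(Y|X) = 1.1471 bits, H(X,Y) = 2.5017 bits

Marginal of X (row sums):
  P(X=0) = 11/31 + 2/31 + 5/31 = 18/31
  P(X=1) = 3/31 + 5/31 + 1/31 = 9/31
  P(X=2) = 4/31 + 0 + 0 = 4/31
H(X) = -[(18/31)·log₂(18/31) + (9/31)·log₂(9/31) + (4/31)·log₂(4/31)]
  = 0.45538 + 0.51801 + 0.38119 = 1.3546 bits

H(Y|X) = Σ_x P(x)·H(Y|X=x):
  X=0: P(X=0) = 18/31, P(Y|X=0) = (11/18, 1/9, 5/18) → H(Y|X=0) = 1.29974
  X=1: P(X=1) = 9/31, P(Y|X=1) = (1/3, 5/9, 1/9) → H(Y|X=1) = 1.35164
  X=2: P(X=2) = 4/31, P(Y|X=2) = (1, 0, 0) → H(Y|X=2) = 0.00000
H(Y|X) = (18/31)·1.29974 + (9/31)·1.35164 + (4/31)·0.00000 = 1.1471 bits

H(X,Y) = -Σ_{x,y} P(x,y) log₂ P(x,y). Per-cell terms -P(x,y)·log₂P(x,y):
  X=0: 0.53040, 0.25511, 0.42456
  X=1: 0.32605, 0.42456, 0.15981
  X=2: 0.38119, 0.00000, 0.00000
  (cells with P = 0 contribute 0)
Sum of the 9 terms: H(X,Y) = 2.5017 bits

Chain rule check:
  H(X) + H(Y|X) = 1.3546 + 1.1471 = 2.5017 bits
  H(X,Y) = 2.5017 bits
✓ Chain rule verified.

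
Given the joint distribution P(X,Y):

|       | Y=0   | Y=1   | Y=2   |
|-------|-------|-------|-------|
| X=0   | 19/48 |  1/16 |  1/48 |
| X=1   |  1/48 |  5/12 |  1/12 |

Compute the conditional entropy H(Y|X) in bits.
0.8382 bits

H(Y|X) = H(X,Y) - H(X)

H(X,Y) = -Σ_{x,y} P(x,y) log₂ P(x,y). Per-cell terms -P(x,y)·log₂P(x,y):
  X=0: 0.529243, 0.250000, 0.116353
  X=1: 0.116353, 0.526264, 0.298747
Sum of the 6 terms: H(X,Y) = 1.83696 bits

Marginal of X (row sums):
  P(X=0) = 19/48 + 1/16 + 1/48 = 23/48
  P(X=1) = 1/48 + 5/12 + 1/12 = 25/48
H(X) = -[(23/48)·log₂(23/48) + (25/48)·log₂(25/48)]
  = 0.508588 + 0.490160 = 0.99875 bits

H(Y|X) = H(X,Y) - H(X) = 1.83696 - 0.99875 = 0.8382 bits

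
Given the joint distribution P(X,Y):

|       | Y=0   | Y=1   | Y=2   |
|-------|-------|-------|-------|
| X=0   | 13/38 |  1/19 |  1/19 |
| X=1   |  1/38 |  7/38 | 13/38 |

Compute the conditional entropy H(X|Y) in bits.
0.5414 bits

H(X|Y) = H(X,Y) - H(Y)

H(X,Y) = -Σ_{x,y} P(x,y) log₂ P(x,y). Per-cell terms -P(x,y)·log₂P(x,y):
  X=0: 0.529404, 0.223575, 0.223575
  X=1: 0.138103, 0.449579, 0.529404
Sum of the 6 terms: H(X,Y) = 2.09364 bits

Marginal of Y (column sums):
  P(Y=0) = 13/38 + 1/38 = 7/19
  P(Y=1) = 1/19 + 7/38 = 9/38
  P(Y=2) = 1/19 + 13/38 = 15/38
H(Y) = -[(7/19)·log₂(7/19) + (9/38)·log₂(9/38) + (15/38)·log₂(15/38)]
  = 0.530737 + 0.492158 + 0.529357 = 1.55225 bits

H(X|Y) = H(X,Y) - H(Y) = 2.09364 - 1.55225 = 0.5414 bits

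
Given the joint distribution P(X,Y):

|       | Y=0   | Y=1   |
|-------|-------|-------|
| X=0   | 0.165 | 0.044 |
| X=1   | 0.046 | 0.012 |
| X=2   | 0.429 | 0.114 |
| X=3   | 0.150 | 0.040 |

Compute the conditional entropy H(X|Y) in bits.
1.6439 bits

H(X|Y) = H(X,Y) - H(Y)

H(X,Y) = -Σ_{x,y} P(x,y) log₂ P(x,y). Per-cell terms -P(x,y)·log₂P(x,y):
  X=0: 0.428911, 0.198280
  X=1: 0.204342, 0.076570
  X=2: 0.523788, 0.357150
  X=3: 0.410545, 0.185754
Sum of the 8 terms: H(X,Y) = 2.38534 bits

Marginal of Y (column sums):
  P(Y=0) = 0.165 + 0.046 + 0.429 + 0.150 = 0.790
  P(Y=1) = 0.044 + 0.012 + 0.114 + 0.040 = 0.210
H(Y) = -[0.790·log₂(0.790) + 0.210·log₂(0.210)]
  = 0.268660 + 0.472823 = 0.74148 bits

H(X|Y) = H(X,Y) - H(Y) = 2.38534 - 0.74148 = 1.6439 bits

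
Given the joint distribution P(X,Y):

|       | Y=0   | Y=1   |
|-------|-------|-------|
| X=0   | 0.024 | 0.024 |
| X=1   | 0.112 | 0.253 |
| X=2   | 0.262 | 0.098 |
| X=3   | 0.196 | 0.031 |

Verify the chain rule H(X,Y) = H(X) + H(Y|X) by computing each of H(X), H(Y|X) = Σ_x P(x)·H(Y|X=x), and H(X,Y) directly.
H(X) = 1.7572 bits, H(Y|X) = 0.8073 bits, H(X,Y) = 2.5645 bits

Marginal of X (row sums):
  P(X=0) = 0.024 + 0.024 = 0.048
  P(X=1) = 0.112 + 0.253 = 0.365
  P(X=2) = 0.262 + 0.098 = 0.360
  P(X=3) = 0.196 + 0.031 = 0.227
H(X) = -[0.048·log₂(0.048) + 0.365·log₂(0.365) + 0.360·log₂(0.360) + 0.227·log₂(0.227)]
  = 0.21028 + 0.53072 + 0.53062 + 0.48561 = 1.7572 bits

H(Y|X) = Σ_x P(x)·H(Y|X=x):
  X=0: P(X=0) = 0.048, P(Y|X=0) = (1/2, 1/2) → H(Y|X=0) = 1.00000
  X=1: P(X=1) = 0.365, P(Y|X=1) = (112/365, 253/365) → H(Y|X=1) = 0.88950
  X=2: P(X=2) = 0.360, P(Y|X=2) = (131/180, 49/180) → H(Y|X=2) = 0.84464
  X=3: P(X=3) = 0.227, P(Y|X=3) = (196/227, 31/227) → H(Y|X=3) = 0.57517
H(Y|X) = 0.048·1.00000 + 0.365·0.88950 + 0.360·0.84464 + 0.227·0.57517 = 0.8073 bits

H(X,Y) = -Σ_{x,y} P(x,y) log₂ P(x,y). Per-cell terms -P(x,y)·log₂P(x,y):
  X=0: 0.12914, 0.12914
  X=1: 0.35374, 0.50165
  X=2: 0.50628, 0.32841
  X=3: 0.46081, 0.15536
Sum of the 8 terms: H(X,Y) = 2.5645 bits

Chain rule check:
  H(X) + H(Y|X) = 1.7572 + 0.8073 = 2.5645 bits
  H(X,Y) = 2.5645 bits
✓ Chain rule verified.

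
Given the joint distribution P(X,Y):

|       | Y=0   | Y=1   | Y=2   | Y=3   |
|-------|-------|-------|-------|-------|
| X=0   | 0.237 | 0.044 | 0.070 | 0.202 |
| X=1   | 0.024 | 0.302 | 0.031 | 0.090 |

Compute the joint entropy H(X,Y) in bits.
2.5440 bits

H(X,Y) = -Σ_{x,y} P(x,y) log₂ P(x,y). Per-cell terms -P(x,y)·log₂P(x,y):
  X=0: 0.492259, 0.198280, 0.268555, 0.466130
  X=1: 0.129140, 0.521669, 0.155359, 0.312654
Sum of the 8 terms: H(X,Y) = 2.5440 bits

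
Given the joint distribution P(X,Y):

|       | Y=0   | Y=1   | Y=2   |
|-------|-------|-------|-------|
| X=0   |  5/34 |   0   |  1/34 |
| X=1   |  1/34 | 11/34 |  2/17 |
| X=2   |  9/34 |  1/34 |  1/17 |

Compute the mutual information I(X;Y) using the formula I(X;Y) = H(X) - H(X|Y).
0.5107 bits

I(X;Y) = H(X) - H(X|Y)

Marginal of X (row sums):
  P(X=0) = 5/34 + 0 + 1/34 = 3/17
  P(X=1) = 1/34 + 11/34 + 2/17 = 8/17
  P(X=2) = 9/34 + 1/34 + 1/17 = 6/17
H(X) = -[(3/17)·log₂(3/17) + (8/17)·log₂(8/17) + (6/17)·log₂(6/17)]
  = 0.44162 + 0.51175 + 0.53029 = 1.4837 bits

Marginal of Y (column sums):
  P(Y=0) = 5/34 + 1/34 + 9/34 = 15/34
  P(Y=1) = 0 + 11/34 + 1/34 = 6/17
  P(Y=2) = 1/34 + 2/17 + 1/17 = 7/34
H(X|Y) = Σ_y P(y)·H(X|Y=y):
  Y=0: P(Y=0) = 15/34, P(X|Y=0) = (1/3, 1/15, 3/5) → H(X|Y=0) = 1.23096
  Y=1: P(Y=1) = 6/17, P(X|Y=1) = (0, 11/12, 1/12) → H(X|Y=1) = 0.41382
  Y=2: P(Y=2) = 7/34, P(X|Y=2) = (1/7, 4/7, 2/7) → H(X|Y=2) = 1.37878
H(X|Y) = (15/34)·1.23096 + (6/17)·0.41382 + (7/34)·1.37878 = 0.9730 bits

I(X;Y) = H(X) - H(X|Y) = 1.4837 - 0.9730 = 0.5107 bits

Cross-check via I(X;Y) = H(X) + H(Y) - H(X,Y): computing H(Y) from the column sums and H(X,Y) from the 9 cells in the same way gives H(Y) = 1.5206 bits and H(X,Y) = 2.4936 bits, so
I(X;Y) = 1.4837 + 1.5206 - 2.4936 = 0.5107 bits ✓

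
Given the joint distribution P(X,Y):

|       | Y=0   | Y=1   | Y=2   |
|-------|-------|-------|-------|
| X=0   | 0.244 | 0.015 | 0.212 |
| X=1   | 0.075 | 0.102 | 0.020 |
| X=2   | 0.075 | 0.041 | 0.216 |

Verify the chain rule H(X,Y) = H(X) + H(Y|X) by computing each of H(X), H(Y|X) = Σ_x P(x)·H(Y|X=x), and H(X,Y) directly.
H(X) = 1.5014 bits, H(Y|X) = 1.2363 bits, H(X,Y) = 2.7377 bits

Marginal of X (row sums):
  P(X=0) = 0.244 + 0.015 + 0.212 = 0.471
  P(X=1) = 0.075 + 0.102 + 0.020 = 0.197
  P(X=2) = 0.075 + 0.041 + 0.216 = 0.332
H(X) = -[0.471·log₂(0.471) + 0.197·log₂(0.197) + 0.332·log₂(0.332)]
  = 0.511601 + 0.461715 + 0.528127 = 1.5014 bits

H(Y|X) = Σ_x P(x)·H(Y|X=x):
  X=0: P(X=0) = 0.471, P(Y|X=0) = (244/471, 5/157, 212/471) → H(Y|X=0) = 1.168283
  X=1: P(X=1) = 0.197, P(Y|X=1) = (75/197, 102/197, 20/197) → H(Y|X=1) = 1.357141
  X=2: P(X=2) = 0.332, P(Y|X=2) = (75/332, 41/332, 54/83) → H(Y|X=2) = 1.260953
H(Y|X) = 0.471·1.168283 + 0.197·1.357141 + 0.332·1.260953 = 1.2363 bits

H(X,Y) = -Σ_{x,y} P(x,y) log₂ P(x,y). Per-cell terms -P(x,y)·log₂P(x,y):
  X=0: 0.496551, 0.090883, 0.474427
  X=1: 0.280272, 0.335923, 0.112877
  X=2: 0.280272, 0.188938, 0.477554
Sum of the 9 terms: H(X,Y) = 2.7377 bits

Chain rule check:
  H(X) + H(Y|X) = 1.5014 + 1.2363 = 2.7377 bits
  H(X,Y) = 2.7377 bits
✓ Chain rule verified.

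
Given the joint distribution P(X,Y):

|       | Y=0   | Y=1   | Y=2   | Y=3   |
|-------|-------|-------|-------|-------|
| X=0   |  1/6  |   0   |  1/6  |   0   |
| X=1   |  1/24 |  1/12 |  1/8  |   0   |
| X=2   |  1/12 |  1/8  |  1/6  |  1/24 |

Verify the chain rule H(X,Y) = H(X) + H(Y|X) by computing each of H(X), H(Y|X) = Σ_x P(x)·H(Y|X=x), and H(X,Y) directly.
H(X) = 1.5546 bits, H(Y|X) = 1.4675 bits, H(X,Y) = 3.0221 bits

Marginal of X (row sums):
  P(X=0) = 1/6 + 0 + 1/6 + 0 = 1/3
  P(X=1) = 1/24 + 1/12 + 1/8 + 0 = 1/4
  P(X=2) = 1/12 + 1/8 + 1/6 + 1/24 = 5/12
H(X) = -[(1/3)·log₂(1/3) + (1/4)·log₂(1/4) + (5/12)·log₂(5/12)]
  = 0.52832 + 0.50000 + 0.52626 = 1.5546 bits

H(Y|X) = Σ_x P(x)·H(Y|X=x):
  X=0: P(X=0) = 1/3, P(Y|X=0) = (1/2, 0, 1/2, 0) → H(Y|X=0) = 1.00000
  X=1: P(X=1) = 1/4, P(Y|X=1) = (1/6, 1/3, 1/2, 0) → H(Y|X=1) = 1.45915
  X=2: P(X=2) = 5/12, P(Y|X=2) = (1/5, 3/10, 2/5, 1/10) → H(Y|X=2) = 1.84644
H(Y|X) = (1/3)·1.00000 + (1/4)·1.45915 + (5/12)·1.84644 = 1.4675 bits

H(X,Y) = -Σ_{x,y} P(x,y) log₂ P(x,y). Per-cell terms -P(x,y)·log₂P(x,y):
  X=0: 0.43083, 0.00000, 0.43083, 0.00000
  X=1: 0.19104, 0.29875, 0.37500, 0.00000
  X=2: 0.29875, 0.37500, 0.43083, 0.19104
  (cells with P = 0 contribute 0)
Sum of the 12 terms: H(X,Y) = 3.0221 bits

Chain rule check:
  H(X) + H(Y|X) = 1.5546 + 1.4675 = 3.0221 bits
  H(X,Y) = 3.0221 bits
✓ Chain rule verified.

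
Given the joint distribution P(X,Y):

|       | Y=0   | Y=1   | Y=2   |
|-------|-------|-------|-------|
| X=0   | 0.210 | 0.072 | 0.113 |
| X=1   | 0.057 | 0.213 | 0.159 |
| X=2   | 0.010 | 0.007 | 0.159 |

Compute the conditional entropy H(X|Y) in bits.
1.2176 bits

H(X|Y) = H(X,Y) - H(Y)

H(X,Y) = -Σ_{x,y} P(x,y) log₂ P(x,y). Per-cell terms -P(x,y)·log₂P(x,y):
  X=0: 0.4728, 0.2733, 0.3555
  X=1: 0.2356, 0.4752, 0.4218
  X=2: 0.0664, 0.0501, 0.4218
Sum of the 9 terms: H(X,Y) = 2.7725 bits

Marginal of Y (column sums):
  P(Y=0) = 0.210 + 0.057 + 0.010 = 0.277
  P(Y=1) = 0.072 + 0.213 + 0.007 = 0.292
  P(Y=2) = 0.113 + 0.159 + 0.159 = 0.431
H(Y) = -[0.277·log₂(0.277) + 0.292·log₂(0.292) + 0.431·log₂(0.431)]
  = 0.5130 + 0.5186 + 0.5233 = 1.5549 bits

H(X|Y) = H(X,Y) - H(Y) = 2.7725 - 1.5549 = 1.2176 bits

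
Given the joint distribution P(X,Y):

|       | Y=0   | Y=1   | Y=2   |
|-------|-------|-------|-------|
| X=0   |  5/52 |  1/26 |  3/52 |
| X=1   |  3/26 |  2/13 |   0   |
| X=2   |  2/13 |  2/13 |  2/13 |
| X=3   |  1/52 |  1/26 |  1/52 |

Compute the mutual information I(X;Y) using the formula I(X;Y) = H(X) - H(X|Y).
0.1508 bits

I(X;Y) = H(X) - H(X|Y)

Marginal of X (row sums):
  P(X=0) = 5/52 + 1/26 + 3/52 = 5/26
  P(X=1) = 3/26 + 2/13 + 0 = 7/26
  P(X=2) = 2/13 + 2/13 + 2/13 = 6/13
  P(X=3) = 1/52 + 1/26 + 1/52 = 1/13
H(X) = -[(5/26)·log₂(5/26) + (7/26)·log₂(7/26) + (6/13)·log₂(6/13) + (1/13)·log₂(1/13)]
  = 0.45741 + 0.50968 + 0.51484 + 0.28465 = 1.7666 bits

Marginal of Y (column sums):
  P(Y=0) = 5/52 + 3/26 + 2/13 + 1/52 = 5/13
  P(Y=1) = 1/26 + 2/13 + 2/13 + 1/26 = 5/13
  P(Y=2) = 3/52 + 0 + 2/13 + 1/52 = 3/13
H(X|Y) = Σ_y P(y)·H(X|Y=y):
  Y=0: P(Y=0) = 5/13, P(X|Y=0) = (1/4, 3/10, 2/5, 1/20) → H(X|Y=0) = 1.76596
  Y=1: P(Y=1) = 5/13, P(X|Y=1) = (1/10, 2/5, 2/5, 1/10) → H(X|Y=1) = 1.72193
  Y=2: P(Y=2) = 3/13, P(X|Y=2) = (1/4, 0, 2/3, 1/12) → H(X|Y=2) = 1.18872
H(X|Y) = (5/13)·1.76596 + (5/13)·1.72193 + (3/13)·1.18872 = 1.6158 bits

I(X;Y) = H(X) - H(X|Y) = 1.7666 - 1.6158 = 0.1508 bits

Cross-check via I(X;Y) = H(X) + H(Y) - H(X,Y): computing H(Y) from the column sums and H(X,Y) from the 12 cells in the same way gives H(Y) = 1.5486 bits and H(X,Y) = 3.1644 bits, so
I(X;Y) = 1.7666 + 1.5486 - 3.1644 = 0.1508 bits ✓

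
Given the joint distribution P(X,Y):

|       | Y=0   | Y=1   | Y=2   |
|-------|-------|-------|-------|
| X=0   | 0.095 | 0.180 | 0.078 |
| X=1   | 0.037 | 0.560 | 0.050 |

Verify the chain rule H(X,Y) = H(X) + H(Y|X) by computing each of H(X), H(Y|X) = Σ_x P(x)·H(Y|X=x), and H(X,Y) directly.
H(X) = 0.9367 bits, H(Y|X) = 0.9788 bits, H(X,Y) = 1.9155 bits

Marginal of X (row sums):
  P(X=0) = 0.095 + 0.180 + 0.078 = 0.353
  P(X=1) = 0.037 + 0.560 + 0.050 = 0.647
H(X) = -[0.353·log₂(0.353) + 0.647·log₂(0.647)]
  = 0.5303 + 0.4064 = 0.9367 bits

H(Y|X) = Σ_x P(x)·H(Y|X=x):
  X=0: P(X=0) = 0.353, P(Y|X=0) = (95/353, 180/353, 78/353) → H(Y|X=0) = 1.4864
  X=1: P(X=1) = 0.647, P(Y|X=1) = (37/647, 560/647, 50/647) → H(Y|X=1) = 0.7019
H(Y|X) = 0.353·1.4864 + 0.647·0.7019 = 0.9788 bits

H(X,Y) = -Σ_{x,y} P(x,y) log₂ P(x,y). Per-cell terms -P(x,y)·log₂P(x,y):
  X=0: 0.3226, 0.4453, 0.2871
  X=1: 0.1760, 0.4684, 0.2161
Sum of the 6 terms: H(X,Y) = 1.9155 bits

Chain rule check:
  H(X) + H(Y|X) = 0.9367 + 0.9788 = 1.9155 bits
  H(X,Y) = 1.9155 bits
✓ Chain rule verified.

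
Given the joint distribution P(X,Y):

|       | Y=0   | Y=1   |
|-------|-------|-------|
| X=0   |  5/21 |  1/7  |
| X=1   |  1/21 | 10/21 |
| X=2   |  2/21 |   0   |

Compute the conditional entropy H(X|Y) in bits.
0.9772 bits

H(X|Y) = H(X,Y) - H(Y)

H(X,Y) = -Σ_{x,y} P(x,y) log₂ P(x,y). Per-cell terms -P(x,y)·log₂P(x,y):
  X=0: 0.492950, 0.401051
  X=1: 0.209158, 0.509709
  X=2: 0.323078, 0.000000
  (cells with P = 0 contribute 0)
Sum of the 6 terms: H(X,Y) = 1.93595 bits

Marginal of Y (column sums):
  P(Y=0) = 5/21 + 1/21 + 2/21 = 8/21
  P(Y=1) = 1/7 + 10/21 + 0 = 13/21
H(Y) = -[(8/21)·log₂(8/21) + (13/21)·log₂(13/21)]
  = 0.530407 + 0.428305 = 0.95871 bits

H(X|Y) = H(X,Y) - H(Y) = 1.93595 - 0.95871 = 0.9772 bits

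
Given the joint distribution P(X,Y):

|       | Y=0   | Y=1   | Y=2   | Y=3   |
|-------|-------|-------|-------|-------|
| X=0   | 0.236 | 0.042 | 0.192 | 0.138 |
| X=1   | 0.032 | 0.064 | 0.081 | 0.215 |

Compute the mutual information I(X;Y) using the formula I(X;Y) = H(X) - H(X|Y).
0.1417 bits

I(X;Y) = H(X) - H(X|Y)

Marginal of X (row sums):
  P(X=0) = 0.236 + 0.042 + 0.192 + 0.138 = 0.608
  P(X=1) = 0.032 + 0.064 + 0.081 + 0.215 = 0.392
H(X) = -[0.608·log₂(0.608) + 0.392·log₂(0.392)]
  = 0.43646 + 0.52962 = 0.96608 bits

Marginal of Y (column sums):
  P(Y=0) = 0.236 + 0.032 = 0.268
  P(Y=1) = 0.042 + 0.064 = 0.106
  P(Y=2) = 0.192 + 0.081 = 0.273
  P(Y=3) = 0.138 + 0.215 = 0.353
H(X|Y) = Σ_y P(y)·H(X|Y=y):
  Y=0: P(Y=0) = 0.268, P(X|Y=0) = (59/67, 8/67) → H(X|Y=0) = 0.52764
  Y=1: P(Y=1) = 0.106, P(X|Y=1) = (21/53, 32/53) → H(X|Y=1) = 0.96870
  Y=2: P(Y=2) = 0.273, P(X|Y=2) = (64/91, 27/91) → H(X|Y=2) = 0.87722
  Y=3: P(Y=3) = 0.353, P(X|Y=3) = (138/353, 215/353) → H(X|Y=3) = 0.96540
H(X|Y) = 0.268·0.52764 + 0.106·0.96870 + 0.273·0.87722 + 0.353·0.96540 = 0.82436 bits

I(X;Y) = H(X) - H(X|Y) = 0.96608 - 0.82436 = 0.1417 bits

Cross-check via I(X;Y) = H(X) + H(Y) - H(X,Y): computing H(Y) from the column sums and H(X,Y) from the 8 cells in the same way gives H(Y) = 1.89397 bits and H(X,Y) = 2.71832 bits, so
I(X;Y) = 0.96608 + 1.89397 - 2.71832 = 0.1417 bits ✓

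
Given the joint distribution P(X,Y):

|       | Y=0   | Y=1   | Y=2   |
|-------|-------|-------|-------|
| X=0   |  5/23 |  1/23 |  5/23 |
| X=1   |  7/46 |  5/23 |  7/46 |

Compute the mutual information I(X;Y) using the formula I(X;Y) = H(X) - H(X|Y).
0.1066 bits

I(X;Y) = H(X) - H(X|Y)

Marginal of X (row sums):
  P(X=0) = 5/23 + 1/23 + 5/23 = 11/23
  P(X=1) = 7/46 + 5/23 + 7/46 = 12/23
H(X) = -[(11/23)·log₂(11/23) + (12/23)·log₂(12/23)]
  = 0.5089 + 0.4897 = 0.9986 bits

Marginal of Y (column sums):
  P(Y=0) = 5/23 + 7/46 = 17/46
  P(Y=1) = 1/23 + 5/23 = 6/23
  P(Y=2) = 5/23 + 7/46 = 17/46
H(X|Y) = Σ_y P(y)·H(X|Y=y):
  Y=0: P(Y=0) = 17/46, P(X|Y=0) = (10/17, 7/17) → H(X|Y=0) = 0.9774
  Y=1: P(Y=1) = 6/23, P(X|Y=1) = (1/6, 5/6) → H(X|Y=1) = 0.6500
  Y=2: P(Y=2) = 17/46, P(X|Y=2) = (10/17, 7/17) → H(X|Y=2) = 0.9774
H(X|Y) = (17/46)·0.9774 + (6/23)·0.6500 + (17/46)·0.9774 = 0.8920 bits

I(X;Y) = H(X) - H(X|Y) = 0.9986 - 0.8920 = 0.1066 bits

Cross-check via I(X;Y) = H(X) + H(Y) - H(X,Y): computing H(Y) from the column sums and H(X,Y) from the 6 cells in the same way gives H(Y) = 1.5672 bits and H(X,Y) = 2.4592 bits, so
I(X;Y) = 0.9986 + 1.5672 - 2.4592 = 0.1066 bits ✓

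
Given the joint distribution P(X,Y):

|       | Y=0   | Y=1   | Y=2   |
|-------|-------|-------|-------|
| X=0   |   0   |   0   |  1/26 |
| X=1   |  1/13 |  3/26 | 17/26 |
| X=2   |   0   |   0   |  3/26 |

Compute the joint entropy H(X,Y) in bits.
1.5852 bits

H(X,Y) = -Σ_{x,y} P(x,y) log₂ P(x,y). Per-cell terms -P(x,y)·log₂P(x,y):
  X=0: 0.0000, 0.0000, 0.1808
  X=1: 0.2846, 0.3595, 0.4008
  X=2: 0.0000, 0.0000, 0.3595
  (cells with P = 0 contribute 0)
Sum of the 9 terms: H(X,Y) = 1.5852 bits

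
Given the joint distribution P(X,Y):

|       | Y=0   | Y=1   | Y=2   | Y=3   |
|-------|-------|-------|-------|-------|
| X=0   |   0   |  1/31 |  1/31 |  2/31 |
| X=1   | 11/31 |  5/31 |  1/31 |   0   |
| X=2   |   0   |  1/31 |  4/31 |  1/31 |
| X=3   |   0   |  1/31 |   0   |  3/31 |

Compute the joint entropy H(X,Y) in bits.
2.8762 bits

H(X,Y) = -Σ_{x,y} P(x,y) log₂ P(x,y). Per-cell terms -P(x,y)·log₂P(x,y):
  X=0: 0.0000, 0.1598, 0.1598, 0.2551
  X=1: 0.5304, 0.4246, 0.1598, 0.0000
  X=2: 0.0000, 0.1598, 0.3812, 0.1598
  X=3: 0.0000, 0.1598, 0.0000, 0.3261
  (cells with P = 0 contribute 0)
Sum of the 16 terms: H(X,Y) = 2.8762 bits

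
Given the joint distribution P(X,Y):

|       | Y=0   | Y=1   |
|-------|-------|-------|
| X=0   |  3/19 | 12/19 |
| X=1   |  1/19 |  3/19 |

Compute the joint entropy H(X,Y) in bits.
1.4832 bits

H(X,Y) = -Σ_{x,y} P(x,y) log₂ P(x,y). Per-cell terms -P(x,y)·log₂P(x,y):
  X=0: 0.42047, 0.41871
  X=1: 0.22358, 0.42047
Sum of the 4 terms: H(X,Y) = 1.4832 bits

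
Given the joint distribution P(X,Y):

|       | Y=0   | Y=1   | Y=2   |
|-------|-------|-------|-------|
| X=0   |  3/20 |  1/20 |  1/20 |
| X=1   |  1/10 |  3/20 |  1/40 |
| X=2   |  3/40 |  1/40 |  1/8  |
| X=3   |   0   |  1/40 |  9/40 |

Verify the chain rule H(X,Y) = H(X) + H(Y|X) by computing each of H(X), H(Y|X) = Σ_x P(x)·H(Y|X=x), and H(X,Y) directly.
H(X) = 1.9964 bits, H(Y|X) = 1.1277 bits, H(X,Y) = 3.1241 bits

Marginal of X (row sums):
  P(X=0) = 3/20 + 1/20 + 1/20 = 1/4
  P(X=1) = 1/10 + 3/20 + 1/40 = 11/40
  P(X=2) = 3/40 + 1/40 + 1/8 = 9/40
  P(X=3) = 0 + 1/40 + 9/40 = 1/4
H(X) = -[(1/4)·log₂(1/4) + (11/40)·log₂(11/40) + (9/40)·log₂(9/40) + (1/4)·log₂(1/4)]
  = 0.50000 + 0.51219 + 0.48420 + 0.50000 = 1.9964 bits

H(Y|X) = Σ_x P(x)·H(Y|X=x):
  X=0: P(X=0) = 1/4, P(Y|X=0) = (3/5, 1/5, 1/5) → H(Y|X=0) = 1.37095
  X=1: P(X=1) = 11/40, P(Y|X=1) = (4/11, 6/11, 1/11) → H(Y|X=1) = 1.32218
  X=2: P(X=2) = 9/40, P(Y|X=2) = (1/3, 1/9, 5/9) → H(Y|X=2) = 1.35164
  X=3: P(X=3) = 1/4, P(Y|X=3) = (0, 1/10, 9/10) → H(Y|X=3) = 0.46900
H(Y|X) = (1/4)·1.37095 + (11/40)·1.32218 + (9/40)·1.35164 + (1/4)·0.46900 = 1.1277 bits

H(X,Y) = -Σ_{x,y} P(x,y) log₂ P(x,y). Per-cell terms -P(x,y)·log₂P(x,y):
  X=0: 0.41054, 0.21610, 0.21610
  X=1: 0.33219, 0.41054, 0.13305
  X=2: 0.28027, 0.13305, 0.37500
  X=3: 0.00000, 0.13305, 0.48420
  (cells with P = 0 contribute 0)
Sum of the 12 terms: H(X,Y) = 3.1241 bits

Chain rule check:
  H(X) + H(Y|X) = 1.9964 + 1.1277 = 3.1241 bits
  H(X,Y) = 3.1241 bits
✓ Chain rule verified.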